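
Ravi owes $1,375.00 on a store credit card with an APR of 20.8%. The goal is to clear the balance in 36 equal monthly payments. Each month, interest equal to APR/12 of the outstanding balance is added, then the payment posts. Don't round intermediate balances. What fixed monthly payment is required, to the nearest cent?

Monthly rate r = 20.8%/12 = 1.73333% = 0.0173333.
Level-payment amortization: P = B₀·r / (1 − (1+r)^(−n)) = 1375.00·0.0173333 / (1 − 1.01733^(−36)).
Denominator 1 − (1+r)^(−36) = 0.461330835.
P = 23.8333 / 0.461330835 ≈ 51.66.

$51.66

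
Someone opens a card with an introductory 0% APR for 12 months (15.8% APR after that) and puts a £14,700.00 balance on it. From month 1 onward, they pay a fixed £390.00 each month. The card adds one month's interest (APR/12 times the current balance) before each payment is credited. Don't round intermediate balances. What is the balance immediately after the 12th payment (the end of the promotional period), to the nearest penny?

£10,020.00

Promo months 1–12 at r₀ = 0%/12 = 0; months 13+ at r₁ = 15.8%/12 = 0.0131667.
After month 12 (no interest yet): B = £14,700.00 − 12·£390.00 = £10,020.00.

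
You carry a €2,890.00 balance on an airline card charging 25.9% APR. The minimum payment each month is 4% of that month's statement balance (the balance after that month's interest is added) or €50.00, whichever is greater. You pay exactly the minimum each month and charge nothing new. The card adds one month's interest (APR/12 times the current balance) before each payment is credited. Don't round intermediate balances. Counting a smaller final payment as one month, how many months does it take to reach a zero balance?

Monthly rate r = 25.9%/12 = 2.15833% = 0.0215833.
While 4% of the post-interest balance exceeds €50.00, each month B ← (B·(1+r))·(1 − 0.04), i.e. B shrinks by the factor (1+r)·0.96 = 0.98072.
This holds for months 1–45. Entering month 46 the balance is €1,203.44; 4% of the post-interest balance is now below €50.00, so the flat €50.00 minimum applies from here.
From month 46 a fixed €50.00 at rate r clears €1,203.44 in 35 more payments. Total: 45 + 35 = 80 months.

80 months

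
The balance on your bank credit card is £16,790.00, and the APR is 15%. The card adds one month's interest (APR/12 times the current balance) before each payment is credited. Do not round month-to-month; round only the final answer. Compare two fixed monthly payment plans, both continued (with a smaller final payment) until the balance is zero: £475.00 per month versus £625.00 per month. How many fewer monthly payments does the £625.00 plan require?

Monthly rate r = 15%/12 = 1.25% = 0.0125.
At £475.00/mo: n = ⌈−ln(1 − rB₀/P)/ln(1+r)⌉ = 47 payments (last £446.68); total interest = total paid − £16,790.00 = £5,506.68.
At £625.00/mo: 33 payments (last £586.43); total interest £3,796.43.
Payments saved = 47 − 33 = 14.

14 fewer payments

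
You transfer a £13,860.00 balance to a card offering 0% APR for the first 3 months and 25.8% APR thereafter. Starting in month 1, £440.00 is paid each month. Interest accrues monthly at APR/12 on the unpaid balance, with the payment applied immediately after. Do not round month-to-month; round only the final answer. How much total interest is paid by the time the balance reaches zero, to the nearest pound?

£7,084

Promo months 1–3 at r₀ = 0%/12 = 0; months 4+ at r₁ = 25.8%/12 = 0.0215.
After month 3 (no interest yet): B = £13,860.00 − 3·£440.00 = £12,540.00.
Then at r₁ with £440.00/mo: n₂ = −ln(1 − r₁·B/P)/ln(1+r₁) ≈ 44.60 → 45 more payments.
Total paid = 47·£440.00 + £264.04 = £20,944.04; interest = £20,944.04 − £13,860.00 = £7,084.04.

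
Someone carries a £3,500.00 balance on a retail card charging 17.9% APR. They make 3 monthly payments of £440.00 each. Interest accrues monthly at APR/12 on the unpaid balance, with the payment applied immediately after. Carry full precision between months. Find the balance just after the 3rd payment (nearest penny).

£2,319.19

Monthly rate r = 17.9%/12 = 1.49167% = 0.0149167.
Each month: B ← B·(1+r) − £440.00.
Month 1: interest £52.21; balance after payment £3,112.21.
Month 2: interest £46.42; balance after payment £2,718.63.
Month 3: interest £40.55; balance after payment £2,319.19.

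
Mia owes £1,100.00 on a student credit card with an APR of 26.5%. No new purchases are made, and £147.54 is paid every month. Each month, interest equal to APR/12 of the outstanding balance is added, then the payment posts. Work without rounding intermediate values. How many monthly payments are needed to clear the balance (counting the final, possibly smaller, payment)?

9 payments

Monthly rate r = 26.5%/12 = 2.20833% = 0.0220833.
Recurrence: B ← B·(1+r) − £147.54.
Month 1: interest £24.29; balance after payment £976.75.
Month 2: interest £21.57; balance after payment £850.78.
Closed form: n = −ln(1 − rB₀/P)/ln(1+r) = −ln(0.83536)/ln(1.02208) ≈ 8.236, so the balance reaches zero during payment 9.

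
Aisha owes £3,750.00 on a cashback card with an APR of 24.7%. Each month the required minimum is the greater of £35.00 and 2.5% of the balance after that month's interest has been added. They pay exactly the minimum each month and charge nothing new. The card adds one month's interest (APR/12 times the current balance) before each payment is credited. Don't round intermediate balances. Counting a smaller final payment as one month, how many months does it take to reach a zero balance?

285 months

Monthly rate r = 24.7%/12 = 2.05833% = 0.0205833.
While 2.5% of the post-interest balance exceeds £35.00, each month B ← (B·(1+r))·(1 − 0.025), i.e. B shrinks by the factor (1+r)·0.975 = 0.99507.
This holds for months 1–204. Entering month 205 the balance is £1,367.92; 2.5% of the post-interest balance is now below £35.00, so the flat £35.00 minimum applies from here.
From month 205 a fixed £35.00 at rate r clears £1,367.92 in 81 more payments. Total: 204 + 81 = 285 months.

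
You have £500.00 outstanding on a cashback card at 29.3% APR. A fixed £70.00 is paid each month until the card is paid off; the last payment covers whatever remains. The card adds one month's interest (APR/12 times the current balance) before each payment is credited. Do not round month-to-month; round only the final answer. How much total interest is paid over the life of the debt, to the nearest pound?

Monthly rate r = 29.3%/12 = 2.44167% = 0.0244167.
Payoff takes n = ⌈−ln(1 − rB₀/P)/ln(1+r)⌉ = ⌈7.945⌉ = 8 payments; the last is £66.17.
Total paid = 7·£70.00 + £66.17 = £556.17.
Total interest = total paid − principal = £556.17 − £500.00 = £56.17.

£56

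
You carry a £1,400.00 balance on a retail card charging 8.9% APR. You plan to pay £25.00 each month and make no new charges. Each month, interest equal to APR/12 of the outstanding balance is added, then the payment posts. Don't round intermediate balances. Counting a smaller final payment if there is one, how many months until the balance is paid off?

Monthly rate r = 8.9%/12 = 0.741667% = 0.00741667.
Recurrence: B ← B·(1+r) − £25.00.
Month 1: interest £10.38; balance after payment £1,385.38.
Month 2: interest £10.27; balance after payment £1,370.66.
Closed form: n = −ln(1 − rB₀/P)/ln(1+r) = −ln(0.58467)/ln(1.00742) ≈ 72.634, so the balance reaches zero during payment 73.

73 months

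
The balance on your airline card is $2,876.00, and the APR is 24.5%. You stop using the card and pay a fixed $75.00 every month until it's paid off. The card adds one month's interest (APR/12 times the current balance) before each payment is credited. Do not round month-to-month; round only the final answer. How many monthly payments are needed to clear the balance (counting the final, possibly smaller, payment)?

76 months

Monthly rate r = 24.5%/12 = 2.04167% = 0.0204167.
Recurrence: B ← B·(1+r) − $75.00.
Month 1: interest $58.72; balance after payment $2,859.72.
Month 2: interest $58.39; balance after payment $2,843.10.
Closed form: n = −ln(1 − rB₀/P)/ln(1+r) = −ln(0.21709)/ln(1.02042) ≈ 75.575, so the balance reaches zero during payment 76.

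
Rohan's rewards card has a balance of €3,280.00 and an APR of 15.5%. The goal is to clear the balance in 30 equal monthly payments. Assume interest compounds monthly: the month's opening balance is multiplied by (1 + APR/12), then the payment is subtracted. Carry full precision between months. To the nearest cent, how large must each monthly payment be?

€132.58

Monthly rate r = 15.5%/12 = 1.29167% = 0.0129167.
Level-payment amortization: P = B₀·r / (1 − (1+r)^(−n)) = 3280.00·0.0129167 / (1 − 1.01292^(−30)).
Denominator 1 − (1+r)^(−30) = 0.319562115.
P = 42.3667 / 0.319562115 ≈ 132.58.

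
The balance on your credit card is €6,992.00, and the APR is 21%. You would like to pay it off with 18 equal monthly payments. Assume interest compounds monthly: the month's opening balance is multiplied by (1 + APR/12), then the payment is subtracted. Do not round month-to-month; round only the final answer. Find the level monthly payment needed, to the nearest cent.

€456.19

Monthly rate r = 21%/12 = 1.75% = 0.0175.
Level-payment amortization: P = B₀·r / (1 − (1+r)^(−n)) = 6992.00·0.0175 / (1 − 1.0175^(−18)).
Denominator 1 − (1+r)^(−18) = 0.268220098.
P = 122.36 / 0.268220098 ≈ 456.19.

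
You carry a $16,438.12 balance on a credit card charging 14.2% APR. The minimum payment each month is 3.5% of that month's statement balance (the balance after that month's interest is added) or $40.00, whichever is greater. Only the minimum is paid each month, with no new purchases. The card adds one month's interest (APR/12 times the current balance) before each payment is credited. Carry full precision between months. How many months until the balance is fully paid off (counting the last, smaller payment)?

Monthly rate r = 14.2%/12 = 1.18333% = 0.0118333.
While 3.5% of the post-interest balance exceeds $40.00, each month B ← (B·(1+r))·(1 − 0.035), i.e. B shrinks by the factor (1+r)·0.965 = 0.97642.
This holds for months 1–113. Entering month 114 the balance is $1,108.55; 3.5% of the post-interest balance is now below $40.00, so the flat $40.00 minimum applies from here.
From month 114 a fixed $40.00 at rate r clears $1,108.55 in 34 more payments. Total: 113 + 34 = 147 months.

147 months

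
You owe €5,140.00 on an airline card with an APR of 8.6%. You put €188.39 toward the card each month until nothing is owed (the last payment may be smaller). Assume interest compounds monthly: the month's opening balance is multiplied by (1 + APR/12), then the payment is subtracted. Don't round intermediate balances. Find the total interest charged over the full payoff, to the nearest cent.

€600.07

Monthly rate r = 8.6%/12 = 0.716667% = 0.00716667.
Payoff takes n = ⌈−ln(1 − rB₀/P)/ln(1+r)⌉ = ⌈30.468⌉ = 31 payments; the last is €88.37.
Total paid = 30·€188.39 + €88.37 = €5,740.07.
Total interest = total paid − principal = €5,740.07 − €5,140.00 = €600.07.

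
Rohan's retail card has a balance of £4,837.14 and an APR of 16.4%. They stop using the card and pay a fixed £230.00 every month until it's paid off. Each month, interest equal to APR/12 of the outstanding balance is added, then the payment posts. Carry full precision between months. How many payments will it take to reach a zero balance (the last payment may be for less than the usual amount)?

Monthly rate r = 16.4%/12 = 1.36667% = 0.0136667.
Recurrence: B ← B·(1+r) − £230.00.
Month 1: interest £66.11; balance after payment £4,673.25.
Month 2: interest £63.87; balance after payment £4,507.12.
Closed form: n = −ln(1 − rB₀/P)/ln(1+r) = −ln(0.71258)/ln(1.01367) ≈ 24.964, so the balance reaches zero during payment 25.

25 payments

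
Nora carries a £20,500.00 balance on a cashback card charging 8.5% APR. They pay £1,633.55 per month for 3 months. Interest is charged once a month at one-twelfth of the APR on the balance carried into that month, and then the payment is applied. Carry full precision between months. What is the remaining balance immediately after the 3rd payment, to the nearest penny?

Monthly rate r = 8.5%/12 = 0.708333% = 0.00708333.
Each month: B ← B·(1+r) − £1,633.55.
Month 1: interest £145.21; balance after payment £19,011.66.
Month 2: interest £134.67; balance after payment £17,512.77.
Month 3: interest £124.05; balance after payment £16,003.27.

£16,003.27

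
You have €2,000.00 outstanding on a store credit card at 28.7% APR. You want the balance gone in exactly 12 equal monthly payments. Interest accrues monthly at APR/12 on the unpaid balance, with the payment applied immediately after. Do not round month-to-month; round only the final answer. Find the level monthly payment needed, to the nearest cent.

€193.70

Monthly rate r = 28.7%/12 = 2.39167% = 0.0239167.
Level-payment amortization: P = B₀·r / (1 − (1+r)^(−n)) = 2000.00·0.0239167 / (1 − 1.02392^(−12)).
Denominator 1 − (1+r)^(−12) = 0.246948543.
P = 47.8333 / 0.246948543 ≈ 193.70.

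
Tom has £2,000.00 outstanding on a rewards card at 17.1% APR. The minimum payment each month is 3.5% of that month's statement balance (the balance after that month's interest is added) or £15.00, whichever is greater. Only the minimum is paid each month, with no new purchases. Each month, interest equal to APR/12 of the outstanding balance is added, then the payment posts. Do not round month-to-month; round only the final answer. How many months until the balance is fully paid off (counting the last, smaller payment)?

Monthly rate r = 17.1%/12 = 1.425% = 0.01425.
While 3.5% of the post-interest balance exceeds £15.00, each month B ← (B·(1+r))·(1 − 0.035), i.e. B shrinks by the factor (1+r)·0.965 = 0.97875.
This holds for months 1–73. Entering month 74 the balance is £416.98; 3.5% of the post-interest balance is now below £15.00, so the flat £15.00 minimum applies from here.
From month 74 a fixed £15.00 at rate r clears £416.98 in 36 more payments. Total: 73 + 36 = 109 months.

109 months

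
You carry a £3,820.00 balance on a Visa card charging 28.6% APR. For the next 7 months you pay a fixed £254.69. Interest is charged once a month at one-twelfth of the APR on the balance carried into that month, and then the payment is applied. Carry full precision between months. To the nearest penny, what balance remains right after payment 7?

Monthly rate r = 28.6%/12 = 2.38333% = 0.0238333.
Each month: B ← B·(1+r) − £254.69.
Month 1: interest £91.04; balance after payment £3,656.35.
Month 2: interest £87.14; balance after payment £3,488.81.
Month 3: interest £83.15; balance after payment £3,317.27.
Month 4: interest £79.06; balance after payment £3,141.64.
Month 5: interest £74.88; balance after payment £2,961.82.
Month 6: interest £70.59; balance after payment £2,777.72.
Month 7: interest £66.20; balance after payment £2,589.24.

£2,589.24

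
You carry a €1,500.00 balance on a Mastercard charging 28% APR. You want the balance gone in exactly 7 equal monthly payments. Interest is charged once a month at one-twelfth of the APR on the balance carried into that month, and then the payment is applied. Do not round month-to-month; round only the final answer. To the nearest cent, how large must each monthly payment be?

Monthly rate r = 28%/12 = 2.33333% = 0.0233333.
Level-payment amortization: P = B₀·r / (1 − (1+r)^(−n)) = 1500.00·0.0233333 / (1 − 1.02333^(−7)).
Denominator 1 − (1+r)^(−7) = 0.149096804.
P = 35 / 0.149096804 ≈ 234.75.

€234.75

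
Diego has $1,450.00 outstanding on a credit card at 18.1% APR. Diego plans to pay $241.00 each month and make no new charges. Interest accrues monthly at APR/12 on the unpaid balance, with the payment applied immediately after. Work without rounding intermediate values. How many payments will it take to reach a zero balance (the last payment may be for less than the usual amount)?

Monthly rate r = 18.1%/12 = 1.50833% = 0.0150833.
Recurrence: B ← B·(1+r) − $241.00.
Month 1: interest $21.87; balance after payment $1,230.87.
Month 2: interest $18.57; balance after payment $1,008.44.
Closed form: n = −ln(1 − rB₀/P)/ln(1+r) = −ln(0.90925)/ln(1.01508) ≈ 6.355, so the balance reaches zero during payment 7.

7 months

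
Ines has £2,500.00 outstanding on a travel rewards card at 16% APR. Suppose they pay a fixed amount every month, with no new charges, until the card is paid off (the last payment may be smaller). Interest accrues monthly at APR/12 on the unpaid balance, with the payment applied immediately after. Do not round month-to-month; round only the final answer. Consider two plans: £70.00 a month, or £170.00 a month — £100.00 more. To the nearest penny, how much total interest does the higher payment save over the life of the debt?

£615.92

Monthly rate r = 16%/12 = 1.33333% = 0.0133333.
At £70.00/mo: n = ⌈−ln(1 − rB₀/P)/ln(1+r)⌉ = 49 payments (last £57.44); total interest = total paid − £2,500.00 = £917.44.
At £170.00/mo: 17 payments (last £81.52); total interest £301.52.
Interest saved = £917.44 − £301.52 = £615.92.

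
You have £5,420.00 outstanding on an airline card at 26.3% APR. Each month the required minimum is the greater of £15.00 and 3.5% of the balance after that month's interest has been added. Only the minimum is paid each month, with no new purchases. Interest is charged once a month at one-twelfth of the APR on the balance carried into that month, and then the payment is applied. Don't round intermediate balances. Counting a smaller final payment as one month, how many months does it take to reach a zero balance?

Monthly rate r = 26.3%/12 = 2.19167% = 0.0219167.
While 3.5% of the post-interest balance exceeds £15.00, each month B ← (B·(1+r))·(1 − 0.035), i.e. B shrinks by the factor (1+r)·0.965 = 0.98615.
This holds for months 1–184. Entering month 185 the balance is £416.36; 3.5% of the post-interest balance is now below £15.00, so the flat £15.00 minimum applies from here.
From month 185 a fixed £15.00 at rate r clears £416.36 in 44 more payments. Total: 184 + 44 = 228 months.

228 months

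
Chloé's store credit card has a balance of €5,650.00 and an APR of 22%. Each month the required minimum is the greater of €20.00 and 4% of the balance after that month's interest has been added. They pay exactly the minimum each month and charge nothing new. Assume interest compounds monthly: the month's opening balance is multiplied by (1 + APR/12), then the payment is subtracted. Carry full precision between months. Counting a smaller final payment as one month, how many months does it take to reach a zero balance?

141 months

Monthly rate r = 22%/12 = 1.83333% = 0.0183333.
While 4% of the post-interest balance exceeds €20.00, each month B ← (B·(1+r))·(1 − 0.04), i.e. B shrinks by the factor (1+r)·0.96 = 0.9776.
This holds for months 1–108. Entering month 109 the balance is €489.17; 4% of the post-interest balance is now below €20.00, so the flat €20.00 minimum applies from here.
From month 109 a fixed €20.00 at rate r clears €489.17 in 33 more payments. Total: 108 + 33 = 141 months.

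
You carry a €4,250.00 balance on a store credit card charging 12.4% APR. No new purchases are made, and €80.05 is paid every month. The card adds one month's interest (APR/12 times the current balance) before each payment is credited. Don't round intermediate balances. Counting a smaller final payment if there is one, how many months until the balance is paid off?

78 payments

Monthly rate r = 12.4%/12 = 1.03333% = 0.0103333.
Recurrence: B ← B·(1+r) − €80.05.
Month 1: interest €43.92; balance after payment €4,213.87.
Month 2: interest €43.54; balance after payment €4,177.36.
Closed form: n = −ln(1 − rB₀/P)/ln(1+r) = −ln(0.45138)/ln(1.01033) ≈ 77.375, so the balance reaches zero during payment 78.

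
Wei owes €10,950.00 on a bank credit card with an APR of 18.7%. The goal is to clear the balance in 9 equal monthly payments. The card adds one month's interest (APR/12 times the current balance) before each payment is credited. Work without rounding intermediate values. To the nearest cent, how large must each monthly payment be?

Monthly rate r = 18.7%/12 = 1.55833% = 0.0155833.
Level-payment amortization: P = B₀·r / (1 − (1+r)^(−n)) = 10950.00·0.0155833 / (1 − 1.01558^(−9)).
Denominator 1 − (1+r)^(−9) = 0.129918541.
P = 170.637 / 0.129918541 ≈ 1313.42.

€1,313.42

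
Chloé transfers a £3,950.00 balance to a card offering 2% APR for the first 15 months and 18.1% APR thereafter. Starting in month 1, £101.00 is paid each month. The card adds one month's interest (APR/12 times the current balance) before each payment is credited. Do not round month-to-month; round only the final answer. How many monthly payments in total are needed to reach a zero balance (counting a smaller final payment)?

47 payments

Promo months 1–15 at r₀ = 2%/12 = 0.00166667; months 16+ at r₁ = 18.1%/12 = 0.0150833.
After month 15: iterate B ← B·(1+r₀) − £101.00 for 15 months → £2,517.11.
Then at r₁ with £101.00/mo: n₂ = −ln(1 − r₁·B/P)/ln(1+r₁) ≈ 31.49 → 32 more payments.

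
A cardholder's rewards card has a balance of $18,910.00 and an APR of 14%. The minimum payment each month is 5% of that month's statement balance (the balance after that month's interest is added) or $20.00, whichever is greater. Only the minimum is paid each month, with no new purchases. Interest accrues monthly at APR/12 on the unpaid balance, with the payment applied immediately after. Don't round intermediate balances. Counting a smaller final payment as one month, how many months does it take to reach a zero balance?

121 months

Monthly rate r = 14%/12 = 1.16667% = 0.0116667.
While 5% of the post-interest balance exceeds $20.00, each month B ← (B·(1+r))·(1 − 0.05), i.e. B shrinks by the factor (1+r)·0.95 = 0.96108.
This holds for months 1–98. Entering month 99 the balance is $386.61; 5% of the post-interest balance is now below $20.00, so the flat $20.00 minimum applies from here.
From month 99 a fixed $20.00 at rate r clears $386.61 in 23 more payments. Total: 98 + 23 = 121 months.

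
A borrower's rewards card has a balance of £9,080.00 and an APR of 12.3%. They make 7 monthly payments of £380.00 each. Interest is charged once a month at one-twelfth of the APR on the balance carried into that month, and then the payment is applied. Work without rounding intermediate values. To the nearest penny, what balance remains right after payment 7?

Monthly rate r = 12.3%/12 = 1.025% = 0.01025.
Each month: B ← B·(1+r) − £380.00.
Month 1: interest £93.07; balance after payment £8,793.07.
Month 2: interest £90.13; balance after payment £8,503.20.
Month 3: interest £87.16; balance after payment £8,210.36.
Month 4: interest £84.16; balance after payment £7,914.51.
Month 5: interest £81.12; balance after payment £7,615.64.
Month 6: interest £78.06; balance after payment £7,313.70.
Month 7: interest £74.97; balance after payment £7,008.66.

£7,008.66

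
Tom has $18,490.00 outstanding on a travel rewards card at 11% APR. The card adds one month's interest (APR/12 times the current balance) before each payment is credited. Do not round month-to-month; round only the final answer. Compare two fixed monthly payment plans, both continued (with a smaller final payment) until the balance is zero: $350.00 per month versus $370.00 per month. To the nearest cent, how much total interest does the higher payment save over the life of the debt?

$556.38

Monthly rate r = 11%/12 = 0.916667% = 0.00916667.
At $350.00/mo: n = ⌈−ln(1 − rB₀/P)/ln(1+r)⌉ = 73 payments (last $198.42); total interest = total paid − $18,490.00 = $6,908.42.
At $370.00/mo: 68 payments (last $52.04); total interest $6,352.04.
Interest saved = $6,908.42 − $6,352.04 = $556.38.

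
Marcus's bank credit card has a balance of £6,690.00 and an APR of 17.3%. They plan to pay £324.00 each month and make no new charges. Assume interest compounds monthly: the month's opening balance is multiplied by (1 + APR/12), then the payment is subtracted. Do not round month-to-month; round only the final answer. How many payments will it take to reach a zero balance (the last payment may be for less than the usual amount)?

Monthly rate r = 17.3%/12 = 1.44167% = 0.0144167.
Recurrence: B ← B·(1+r) − £324.00.
Month 1: interest £96.45; balance after payment £6,462.45.
Month 2: interest £93.17; balance after payment £6,231.61.
Closed form: n = −ln(1 − rB₀/P)/ln(1+r) = −ln(0.70232)/ln(1.01442) ≈ 24.687, so the balance reaches zero during payment 25.

25 payments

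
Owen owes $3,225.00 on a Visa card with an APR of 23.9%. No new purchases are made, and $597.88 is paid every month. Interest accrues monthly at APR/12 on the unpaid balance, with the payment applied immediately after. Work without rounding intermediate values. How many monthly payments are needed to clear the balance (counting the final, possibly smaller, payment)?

6 months

Monthly rate r = 23.9%/12 = 1.99167% = 0.0199167.
Recurrence: B ← B·(1+r) − $597.88.
Month 1: interest $64.23; balance after payment $2,691.35.
Month 2: interest $53.60; balance after payment $2,147.07.
Month 3: interest $42.76; balance after payment $1,591.96.
Month 4: interest $31.71; balance after payment $1,025.78.
Month 5: interest $20.43; balance after payment $448.33.
Month 6: interest $8.93; balance after payment $0.00.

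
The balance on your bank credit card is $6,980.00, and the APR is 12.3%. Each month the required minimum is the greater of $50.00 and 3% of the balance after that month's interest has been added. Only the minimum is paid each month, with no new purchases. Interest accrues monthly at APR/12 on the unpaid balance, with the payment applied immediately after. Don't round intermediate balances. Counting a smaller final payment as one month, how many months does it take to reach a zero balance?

112 months

Monthly rate r = 12.3%/12 = 1.025% = 0.01025.
While 3% of the post-interest balance exceeds $50.00, each month B ← (B·(1+r))·(1 − 0.03), i.e. B shrinks by the factor (1+r)·0.97 = 0.97994.
This holds for months 1–72. Entering month 73 the balance is $1,622.92; 3% of the post-interest balance is now below $50.00, so the flat $50.00 minimum applies from here.
From month 73 a fixed $50.00 at rate r clears $1,622.92 in 40 more payments. Total: 72 + 40 = 112 months.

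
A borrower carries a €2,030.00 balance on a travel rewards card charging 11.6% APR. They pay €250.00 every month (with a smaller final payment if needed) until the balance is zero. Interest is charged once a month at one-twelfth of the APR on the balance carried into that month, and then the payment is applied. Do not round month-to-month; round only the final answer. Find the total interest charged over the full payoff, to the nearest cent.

€94.60

Monthly rate r = 11.6%/12 = 0.966667% = 0.00966667.
Payoff takes n = ⌈−ln(1 − rB₀/P)/ln(1+r)⌉ = ⌈8.497⌉ = 9 payments; the last is €124.60.
Total paid = 8·€250.00 + €124.60 = €2,124.60.
Total interest = total paid − principal = €2,124.60 − €2,030.00 = €94.60.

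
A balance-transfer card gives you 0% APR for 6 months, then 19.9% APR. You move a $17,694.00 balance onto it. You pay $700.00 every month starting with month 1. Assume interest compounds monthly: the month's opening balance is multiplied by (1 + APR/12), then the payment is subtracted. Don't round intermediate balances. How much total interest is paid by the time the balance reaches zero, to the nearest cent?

Promo months 1–6 at r₀ = 0%/12 = 0; months 7+ at r₁ = 19.9%/12 = 0.0165833.
After month 6 (no interest yet): B = $17,694.00 − 6·$700.00 = $13,494.00.
Then at r₁ with $700.00/mo: n₂ = −ln(1 − r₁·B/P)/ln(1+r₁) ≈ 23.42 → 24 more payments.
Total paid = 29·$700.00 + $295.17 = $20,595.17; interest = $20,595.17 − $17,694.00 = $2,901.17.

$2,901.17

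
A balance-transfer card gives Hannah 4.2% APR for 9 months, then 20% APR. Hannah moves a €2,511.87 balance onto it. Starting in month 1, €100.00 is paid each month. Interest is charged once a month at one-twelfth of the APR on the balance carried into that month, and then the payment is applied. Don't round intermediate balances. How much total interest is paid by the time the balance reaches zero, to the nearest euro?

€375

Promo months 1–9 at r₀ = 4.2%/12 = 0.0035; months 10+ at r₁ = 20%/12 = 0.0166667.
After month 9: iterate B ← B·(1+r₀) − €100.00 for 9 months → €1,679.41.
Then at r₁ with €100.00/mo: n₂ = −ln(1 − r₁·B/P)/ln(1+r₁) ≈ 19.87 → 20 more payments.
Total paid = 28·€100.00 + €86.67 = €2,886.67; interest = €2,886.67 − €2,511.87 = €374.80.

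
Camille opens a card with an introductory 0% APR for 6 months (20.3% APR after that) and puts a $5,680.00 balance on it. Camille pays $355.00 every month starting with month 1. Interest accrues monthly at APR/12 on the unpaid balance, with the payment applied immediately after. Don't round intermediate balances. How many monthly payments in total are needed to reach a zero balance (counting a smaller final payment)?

18 months

Promo months 1–6 at r₀ = 0%/12 = 0; months 7+ at r₁ = 20.3%/12 = 0.0169167.
After month 6 (no interest yet): B = $5,680.00 − 6·$355.00 = $3,550.00.
Then at r₁ with $355.00/mo: n₂ = −ln(1 − r₁·B/P)/ln(1+r₁) ≈ 11.05 → 12 more payments.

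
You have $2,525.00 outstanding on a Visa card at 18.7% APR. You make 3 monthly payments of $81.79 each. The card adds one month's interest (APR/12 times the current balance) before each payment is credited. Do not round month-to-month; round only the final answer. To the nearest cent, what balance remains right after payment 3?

$2,395.68

Monthly rate r = 18.7%/12 = 1.55833% = 0.0155833.
Each month: B ← B·(1+r) − $81.79.
Month 1: interest $39.35; balance after payment $2,482.56.
Month 2: interest $38.69; balance after payment $2,439.45.
Month 3: interest $38.01; balance after payment $2,395.68.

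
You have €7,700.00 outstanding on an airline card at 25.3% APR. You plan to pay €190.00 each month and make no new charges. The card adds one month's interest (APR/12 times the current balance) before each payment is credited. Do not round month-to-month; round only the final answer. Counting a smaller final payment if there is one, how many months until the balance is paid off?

93 months

Monthly rate r = 25.3%/12 = 2.10833% = 0.0210833.
Recurrence: B ← B·(1+r) − €190.00.
Month 1: interest €162.34; balance after payment €7,672.34.
Month 2: interest €161.76; balance after payment €7,644.10.
Closed form: n = −ln(1 − rB₀/P)/ln(1+r) = −ln(0.14557)/ln(1.02108) ≈ 92.364, so the balance reaches zero during payment 93.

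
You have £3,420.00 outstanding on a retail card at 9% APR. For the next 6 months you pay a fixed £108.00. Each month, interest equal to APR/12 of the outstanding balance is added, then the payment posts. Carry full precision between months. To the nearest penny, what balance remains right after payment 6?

Monthly rate r = 9%/12 = 0.75% = 0.0075.
Each month: B ← B·(1+r) − £108.00.
Month 1: interest £25.65; balance after payment £3,337.65.
Month 2: interest £25.03; balance after payment £3,254.68.
Month 3: interest £24.41; balance after payment £3,171.09.
Month 4: interest £23.78; balance after payment £3,086.88.
Month 5: interest £23.15; balance after payment £3,002.03.
Month 6: interest £22.52; balance after payment £2,916.54.

£2,916.54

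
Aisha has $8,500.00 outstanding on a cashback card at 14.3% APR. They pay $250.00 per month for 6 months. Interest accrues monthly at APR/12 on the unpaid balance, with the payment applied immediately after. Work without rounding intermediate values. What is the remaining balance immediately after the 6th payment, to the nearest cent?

$7,580.74

Monthly rate r = 14.3%/12 = 1.19167% = 0.0119167.
Each month: B ← B·(1+r) − $250.00.
Month 1: interest $101.29; balance after payment $8,351.29.
Month 2: interest $99.52; balance after payment $8,200.81.
Month 3: interest $97.73; balance after payment $8,048.54.
Month 4: interest $95.91; balance after payment $7,894.45.
Month 5: interest $94.08; balance after payment $7,738.52.
Month 6: interest $92.22; balance after payment $7,580.74.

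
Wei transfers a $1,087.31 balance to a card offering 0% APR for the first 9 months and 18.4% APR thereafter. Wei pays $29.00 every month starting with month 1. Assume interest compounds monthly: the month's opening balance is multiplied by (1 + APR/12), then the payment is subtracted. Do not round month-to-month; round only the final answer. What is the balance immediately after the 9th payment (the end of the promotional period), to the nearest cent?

Promo months 1–9 at r₀ = 0%/12 = 0; months 10+ at r₁ = 18.4%/12 = 0.0153333.
After month 9 (no interest yet): B = $1,087.31 − 9·$29.00 = $826.31.

$826.31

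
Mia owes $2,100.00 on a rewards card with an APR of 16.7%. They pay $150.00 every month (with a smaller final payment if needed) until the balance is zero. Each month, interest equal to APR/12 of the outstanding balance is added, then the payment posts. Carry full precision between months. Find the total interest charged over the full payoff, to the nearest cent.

Monthly rate r = 16.7%/12 = 1.39167% = 0.0139167.
Payoff takes n = ⌈−ln(1 − rB₀/P)/ln(1+r)⌉ = ⌈15.680⌉ = 16 payments; the last is $102.19.
Total paid = 15·$150.00 + $102.19 = $2,352.19.
Total interest = total paid − principal = $2,352.19 − $2,100.00 = $252.19.

$252.19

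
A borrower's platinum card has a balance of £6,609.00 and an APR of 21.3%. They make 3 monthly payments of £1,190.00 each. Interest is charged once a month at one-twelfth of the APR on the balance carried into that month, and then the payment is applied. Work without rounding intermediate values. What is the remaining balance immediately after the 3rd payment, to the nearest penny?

Monthly rate r = 21.3%/12 = 1.775% = 0.01775.
Each month: B ← B·(1+r) − £1,190.00.
Month 1: interest £117.31; balance after payment £5,536.31.
Month 2: interest £98.27; balance after payment £4,444.58.
Month 3: interest £78.89; balance after payment £3,333.47.

£3,333.47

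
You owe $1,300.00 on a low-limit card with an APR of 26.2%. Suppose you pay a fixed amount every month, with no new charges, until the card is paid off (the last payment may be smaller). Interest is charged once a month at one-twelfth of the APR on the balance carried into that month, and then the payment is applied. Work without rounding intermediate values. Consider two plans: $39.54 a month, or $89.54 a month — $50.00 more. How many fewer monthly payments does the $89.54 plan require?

41 fewer payments

Monthly rate r = 26.2%/12 = 2.18333% = 0.0218333.
At $39.54/mo: n = ⌈−ln(1 − rB₀/P)/ln(1+r)⌉ = 59 payments (last $23.11); total interest = total paid − $1,300.00 = $1,016.43.
At $89.54/mo: 18 payments (last $58.56); total interest $280.74.
Payments saved = 59 − 18 = 41.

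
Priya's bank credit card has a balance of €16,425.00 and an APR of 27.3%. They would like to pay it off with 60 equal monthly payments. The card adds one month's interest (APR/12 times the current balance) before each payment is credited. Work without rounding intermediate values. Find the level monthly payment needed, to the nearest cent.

Monthly rate r = 27.3%/12 = 2.275% = 0.02275.
Level-payment amortization: P = B₀·r / (1 − (1+r)^(−n)) = 16425.00·0.02275 / (1 − 1.02275^(−60)).
Denominator 1 − (1+r)^(−60) = 0.740683167.
P = 373.669 / 0.740683167 ≈ 504.49.

€504.49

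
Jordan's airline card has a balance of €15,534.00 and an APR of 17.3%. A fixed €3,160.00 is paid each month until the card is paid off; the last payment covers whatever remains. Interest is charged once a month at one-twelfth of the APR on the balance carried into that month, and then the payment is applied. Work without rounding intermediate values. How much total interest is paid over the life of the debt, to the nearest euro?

Monthly rate r = 17.3%/12 = 1.44167% = 0.0144167.
Payoff takes n = ⌈−ln(1 − rB₀/P)/ln(1+r)⌉ = ⌈5.135⌉ = 6 payments; the last is €430.43.
Total paid = 5·€3,160.00 + €430.43 = €16,230.43.
Total interest = total paid − principal = €16,230.43 − €15,534.00 = €696.43.

€696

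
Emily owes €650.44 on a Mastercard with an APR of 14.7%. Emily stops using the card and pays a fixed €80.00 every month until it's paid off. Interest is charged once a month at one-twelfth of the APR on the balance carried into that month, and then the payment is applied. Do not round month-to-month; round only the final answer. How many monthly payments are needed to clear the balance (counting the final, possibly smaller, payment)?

9 payments

Monthly rate r = 14.7%/12 = 1.225% = 0.01225.
Recurrence: B ← B·(1+r) − €80.00.
Month 1: interest €7.97; balance after payment €578.41.
Month 2: interest €7.09; balance after payment €505.49.
Closed form: n = −ln(1 − rB₀/P)/ln(1+r) = −ln(0.9004)/ln(1.01225) ≈ 8.617, so the balance reaches zero during payment 9.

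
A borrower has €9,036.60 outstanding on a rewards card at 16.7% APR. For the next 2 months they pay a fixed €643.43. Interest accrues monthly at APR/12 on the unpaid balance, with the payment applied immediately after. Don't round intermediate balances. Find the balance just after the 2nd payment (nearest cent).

€7,994.05

Monthly rate r = 16.7%/12 = 1.39167% = 0.0139167.
Each month: B ← B·(1+r) − €643.43.
Month 1: interest €125.76; balance after payment €8,518.93.
Month 2: interest €118.56; balance after payment €7,994.05.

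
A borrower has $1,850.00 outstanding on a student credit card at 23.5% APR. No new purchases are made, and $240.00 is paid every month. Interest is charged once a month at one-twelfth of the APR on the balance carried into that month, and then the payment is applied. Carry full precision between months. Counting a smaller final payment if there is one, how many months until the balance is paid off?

9 months

Monthly rate r = 23.5%/12 = 1.95833% = 0.0195833.
Recurrence: B ← B·(1+r) − $240.00.
Month 1: interest $36.23; balance after payment $1,646.23.
Month 2: interest $32.24; balance after payment $1,438.47.
Closed form: n = −ln(1 − rB₀/P)/ln(1+r) = −ln(0.84905)/ln(1.01958) ≈ 8.438, so the balance reaches zero during payment 9.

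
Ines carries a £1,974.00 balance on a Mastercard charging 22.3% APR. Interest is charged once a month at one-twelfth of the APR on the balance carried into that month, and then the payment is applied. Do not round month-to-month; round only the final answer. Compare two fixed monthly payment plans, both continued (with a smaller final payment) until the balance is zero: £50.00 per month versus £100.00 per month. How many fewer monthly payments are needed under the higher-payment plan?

Monthly rate r = 22.3%/12 = 1.85833% = 0.0185833.
At £50.00/mo: n = ⌈−ln(1 − rB₀/P)/ln(1+r)⌉ = 72 payments (last £42.72); total interest = total paid − £1,974.00 = £1,618.72.
At £100.00/mo: 25 payments (last £82.24); total interest £508.24.
Payments saved = 72 − 25 = 47.

47 fewer payments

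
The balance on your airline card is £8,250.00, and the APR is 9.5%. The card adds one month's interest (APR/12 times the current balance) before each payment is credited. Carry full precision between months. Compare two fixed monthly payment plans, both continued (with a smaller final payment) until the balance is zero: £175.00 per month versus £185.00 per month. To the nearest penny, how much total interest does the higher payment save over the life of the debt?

Monthly rate r = 9.5%/12 = 0.791667% = 0.00791667.
At £175.00/mo: n = ⌈−ln(1 − rB₀/P)/ln(1+r)⌉ = 60 payments (last £42.43); total interest = total paid − £8,250.00 = £2,117.43.
At £185.00/mo: 56 payments (last £41.64); total interest £1,966.64.
Interest saved = £2,117.43 − £1,966.64 = £150.79.

£150.79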